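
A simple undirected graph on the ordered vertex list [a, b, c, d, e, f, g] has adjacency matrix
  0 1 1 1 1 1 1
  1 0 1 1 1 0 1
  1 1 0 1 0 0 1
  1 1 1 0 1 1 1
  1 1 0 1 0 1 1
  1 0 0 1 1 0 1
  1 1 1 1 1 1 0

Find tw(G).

4

A width-4 tree decomposition is:
Bags: B1 = {a, b, d, e, g}  B2 = {a, b, c, d, g}  B3 = {a, d, e, f, g}
Tree: B1–B2, B1–B3
Every bag has size at most 5, so the width is 5 − 1 = 4 and tw(G) ≤ 4. Conversely, {a, d, e, f, g} is a clique of size 5, and the vertices of any clique must share a bag in every tree decomposition; so some bag has ≥ 5 vertices and tw(G) ≥ 4. Therefore the treewidth is 4.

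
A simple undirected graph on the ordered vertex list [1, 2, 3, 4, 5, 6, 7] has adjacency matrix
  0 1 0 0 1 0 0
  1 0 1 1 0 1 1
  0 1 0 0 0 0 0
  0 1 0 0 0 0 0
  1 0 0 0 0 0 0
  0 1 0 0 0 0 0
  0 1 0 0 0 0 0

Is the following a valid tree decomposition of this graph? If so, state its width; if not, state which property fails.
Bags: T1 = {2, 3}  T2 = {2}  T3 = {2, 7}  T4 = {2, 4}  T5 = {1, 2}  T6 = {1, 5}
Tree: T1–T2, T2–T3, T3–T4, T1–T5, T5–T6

No — vertex 6 appears in no bag.

A tree decomposition must satisfy three properties: every vertex lies in some bag; for every edge, both endpoints lie together in some bag; and for every vertex, the bags containing it form a connected subtree. Here vertex 6 appears in no bag, so the decomposition is invalid.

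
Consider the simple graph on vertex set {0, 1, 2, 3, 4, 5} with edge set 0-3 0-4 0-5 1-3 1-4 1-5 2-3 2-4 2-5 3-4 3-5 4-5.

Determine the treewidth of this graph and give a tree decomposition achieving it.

Treewidth 3.
One such decomposition:
Bags: B1 = {0, 3, 4, 5}  B2 = {2, 3, 4, 5}  B3 = {1, 3, 4, 5}
Tree: B1–B2, B1–B3

Every bag has size at most 4, so the width is 4 − 1 = 3 and tw(G) ≤ 3. On the other hand G contains the 4-clique {0, 3, 4, 5}. A clique must lie in a single bag of any decomposition, so no decomposition can have width below 3. Combining the bounds, tw(G) = 3.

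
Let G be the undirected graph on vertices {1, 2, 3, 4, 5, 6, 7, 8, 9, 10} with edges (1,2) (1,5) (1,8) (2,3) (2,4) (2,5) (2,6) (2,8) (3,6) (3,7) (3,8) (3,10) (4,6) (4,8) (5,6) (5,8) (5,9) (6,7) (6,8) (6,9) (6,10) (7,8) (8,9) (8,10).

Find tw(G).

A width-3 tree decomposition is:
Bags: B1 = {3, 6, 7, 8}  B2 = {2, 3, 6, 8}  B3 = {2, 4, 6, 8}  B4 = {2, 5, 6, 8}  B5 = {3, 6, 8, 10}  B6 = {5, 6, 8, 9}  B7 = {1, 2, 5, 8}
Tree: B1–B2, B2–B3, B3–B4, B1–B5, B4–B6, B4–B7
Each bag holds 4 vertices, so the decomposition has width 3, which upper-bounds the treewidth. Conversely, {1, 2, 5, 8} is a clique of size 4, and the vertices of any clique must share a bag in every tree decomposition; so some bag has ≥ 4 vertices and tw(G) ≥ 3. Therefore the treewidth is 3.

3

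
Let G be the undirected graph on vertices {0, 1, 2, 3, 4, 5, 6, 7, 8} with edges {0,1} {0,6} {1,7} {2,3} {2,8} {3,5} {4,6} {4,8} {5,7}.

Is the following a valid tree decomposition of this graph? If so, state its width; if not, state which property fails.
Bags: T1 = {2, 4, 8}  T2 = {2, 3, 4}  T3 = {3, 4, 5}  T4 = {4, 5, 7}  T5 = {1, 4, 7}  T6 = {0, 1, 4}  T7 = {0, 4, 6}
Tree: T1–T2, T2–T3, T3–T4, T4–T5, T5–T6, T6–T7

Vertex coverage: the bags together contain {0, 1, 2, 3, 4, 5, 6, 7, 8}, the full vertex set. Edge coverage: each edge of G has both endpoints in at least one bag. Running intersection: for every vertex, the bags containing it form a connected subtree. All three properties hold, so this is a valid tree decomposition of width max|bag| − 1 = 2, and hence tw(G) ≤ 2.

Yes; width 2.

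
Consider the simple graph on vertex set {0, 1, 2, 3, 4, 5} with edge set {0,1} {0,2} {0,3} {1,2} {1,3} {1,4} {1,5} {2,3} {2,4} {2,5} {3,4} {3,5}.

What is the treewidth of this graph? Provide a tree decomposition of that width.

Treewidth 3.
Bags: B1 = {0, 1, 2, 3}  B2 = {1, 2, 3, 5}  B3 = {1, 2, 3, 4}
Tree: B1–B2, B2–B3

The largest bag has 4 vertices, giving width 3; this decomposition certifies tw(G) ≤ 3. On the other hand G contains the 4-clique {0, 1, 2, 3}. A clique must lie in a single bag of any decomposition, so no decomposition can have width below 3. Combining the bounds, tw(G) = 3.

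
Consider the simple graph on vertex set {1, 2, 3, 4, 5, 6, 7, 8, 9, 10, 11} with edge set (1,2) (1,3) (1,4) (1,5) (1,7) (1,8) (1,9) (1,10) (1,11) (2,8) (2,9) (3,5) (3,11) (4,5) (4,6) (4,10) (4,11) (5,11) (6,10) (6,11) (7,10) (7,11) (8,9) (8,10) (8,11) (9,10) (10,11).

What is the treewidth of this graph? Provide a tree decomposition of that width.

Every bag has size at most 4, so the width is 4 − 1 = 3 and tw(G) ≤ 3. Conversely, {1, 8, 9, 10} is a clique of size 4, and the vertices of any clique must share a bag in every tree decomposition; so some bag has ≥ 4 vertices and tw(G) ≥ 3. Hence tw(G) = 3 exactly.

Treewidth 3.
One such decomposition:
Bags: B1 = {1, 8, 10, 11}  B2 = {1, 4, 10, 11}  B3 = {4, 6, 10, 11}  B4 = {1, 4, 5, 11}  B5 = {1, 7, 10, 11}  B6 = {1, 8, 9, 10}  B7 = {1, 3, 5, 11}  B8 = {1, 2, 8, 9}
Tree: B1–B2, B2–B3, B2–B4, B2–B5, B1–B6, B4–B7, B6–B8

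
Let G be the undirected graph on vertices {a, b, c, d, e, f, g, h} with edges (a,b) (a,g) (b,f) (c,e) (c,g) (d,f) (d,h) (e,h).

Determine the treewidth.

A width-2 tree decomposition is:
Bags: B1 = {c, e, h}  B2 = {c, d, h}  B3 = {c, d, f}  B4 = {b, c, f}  B5 = {a, b, c}  B6 = {a, c, g}
Tree: B1–B2, B2–B3, B3–B4, B4–B5, B5–B6
Every bag has size at most 3, so the width is 3 − 1 = 2 and tw(G) ≤ 2. For the lower bound, G contains the cycle c–e–h–d–f–b–a–g–c, so G is not a forest; only forests have treewidth ≤ 1, hence tw(G) ≥ 2. The upper and lower bounds meet at 2, so that is the treewidth.

2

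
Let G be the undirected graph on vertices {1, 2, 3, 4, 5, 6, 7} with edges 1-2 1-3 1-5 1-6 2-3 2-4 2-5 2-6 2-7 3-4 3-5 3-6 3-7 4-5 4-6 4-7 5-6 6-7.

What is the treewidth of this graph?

4

A width-4 tree decomposition is:
Bags: B1 = {1, 2, 3, 5, 6}  B2 = {2, 3, 4, 5, 6}  B3 = {2, 3, 4, 6, 7}
Tree: B1–B2, B2–B3
Each bag holds 5 vertices, so the decomposition has width 4, which upper-bounds the treewidth. On the other hand G contains the 5-clique {1, 2, 3, 5, 6}. A clique must lie in a single bag of any decomposition, so no decomposition can have width below 4. Combining the bounds, tw(G) = 4.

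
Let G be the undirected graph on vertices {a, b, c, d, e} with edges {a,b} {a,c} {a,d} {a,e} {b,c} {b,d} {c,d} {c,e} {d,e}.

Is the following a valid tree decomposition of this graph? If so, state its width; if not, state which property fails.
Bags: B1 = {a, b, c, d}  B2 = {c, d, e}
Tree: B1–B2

No — edge (a,e) lies in no bag.

A tree decomposition must satisfy three properties: every vertex lies in some bag; for every edge, both endpoints lie together in some bag; and for every vertex, the bags containing it form a connected subtree. Here edge (a,e) lies in no bag, so the decomposition is invalid.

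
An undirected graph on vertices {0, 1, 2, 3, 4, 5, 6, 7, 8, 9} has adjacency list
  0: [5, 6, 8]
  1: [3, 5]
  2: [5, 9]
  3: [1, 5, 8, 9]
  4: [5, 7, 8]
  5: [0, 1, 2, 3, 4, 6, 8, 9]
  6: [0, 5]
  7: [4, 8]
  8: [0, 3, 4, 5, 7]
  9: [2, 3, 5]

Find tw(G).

2

A width-2 tree decomposition is:
Bags: B1 = {3, 5, 8}  B2 = {0, 5, 8}  B3 = {0, 5, 6}  B4 = {3, 5, 9}  B5 = {4, 5, 8}  B6 = {2, 5, 9}  B7 = {1, 3, 5}  B8 = {4, 7, 8}
Tree: B1–B2, B2–B3, B1–B4, B1–B5, B4–B6, B4–B7, B5–B8
Each bag holds 3 vertices, so the decomposition has width 2, which upper-bounds the treewidth. On the other hand G contains the 3-clique {0, 5, 8}. A clique must lie in a single bag of any decomposition, so no decomposition can have width below 2. The upper and lower bounds meet at 2, so that is the treewidth.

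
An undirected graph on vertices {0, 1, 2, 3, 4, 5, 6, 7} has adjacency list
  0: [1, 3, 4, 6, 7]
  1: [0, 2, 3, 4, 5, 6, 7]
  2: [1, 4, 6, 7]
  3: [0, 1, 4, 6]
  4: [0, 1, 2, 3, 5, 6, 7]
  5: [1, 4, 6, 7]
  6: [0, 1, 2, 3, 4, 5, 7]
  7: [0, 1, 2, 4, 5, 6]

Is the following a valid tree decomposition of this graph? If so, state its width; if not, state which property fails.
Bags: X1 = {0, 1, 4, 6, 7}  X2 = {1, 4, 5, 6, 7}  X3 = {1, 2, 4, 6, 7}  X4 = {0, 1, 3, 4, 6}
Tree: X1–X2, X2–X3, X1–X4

Checking the three conditions: (i) the bags cover all of {0, 1, 2, 3, 4, 5, 6, 7}; (ii) for each edge, some bag contains both endpoints; (iii) the bags containing any fixed vertex form a subtree. All hold, so the decomposition is valid with width 5 − 1 = 4.

Yes; width 4.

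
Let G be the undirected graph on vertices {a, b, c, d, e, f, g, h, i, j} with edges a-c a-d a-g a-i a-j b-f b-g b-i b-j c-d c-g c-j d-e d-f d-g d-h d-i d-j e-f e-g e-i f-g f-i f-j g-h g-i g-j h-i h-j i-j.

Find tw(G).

4

A width-4 tree decomposition is:
Bags: B1 = {a, c, d, g, j}  B2 = {a, d, g, i, j}  B3 = {d, f, g, i, j}  B4 = {d, e, f, g, i}  B5 = {b, f, g, i, j}  B6 = {d, g, h, i, j}
Tree: B1–B2, B2–B3, B3–B4, B3–B5, B2–B6
Every bag has size at most 5, so the width is 5 − 1 = 4 and tw(G) ≤ 4. On the other hand G contains the 5-clique {a, c, d, g, j}. A clique must lie in a single bag of any decomposition, so no decomposition can have width below 4. Hence tw(G) = 4 exactly.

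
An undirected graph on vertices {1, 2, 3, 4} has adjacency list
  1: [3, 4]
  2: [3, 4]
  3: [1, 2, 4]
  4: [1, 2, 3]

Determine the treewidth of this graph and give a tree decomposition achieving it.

Treewidth 2.
Bags: B1 = {2, 3, 4}  B2 = {1, 3, 4}
Tree: B1–B2

The largest bag has 3 vertices, giving width 2; this decomposition certifies tw(G) ≤ 2. Conversely, {1, 3, 4} is a clique of size 3, and the vertices of any clique must share a bag in every tree decomposition; so some bag has ≥ 3 vertices and tw(G) ≥ 2. The upper and lower bounds meet at 2, so that is the treewidth.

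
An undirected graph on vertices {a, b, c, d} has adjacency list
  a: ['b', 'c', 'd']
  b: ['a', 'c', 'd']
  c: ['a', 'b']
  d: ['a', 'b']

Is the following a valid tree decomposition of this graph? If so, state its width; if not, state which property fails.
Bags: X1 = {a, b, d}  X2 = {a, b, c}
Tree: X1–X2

Yes; width 2.

Checking the three conditions: (i) the bags cover all of {a, b, c, d}; (ii) for each edge, some bag contains both endpoints; (iii) the bags containing any fixed vertex form a subtree. All hold, so the decomposition is valid with width 3 − 1 = 2.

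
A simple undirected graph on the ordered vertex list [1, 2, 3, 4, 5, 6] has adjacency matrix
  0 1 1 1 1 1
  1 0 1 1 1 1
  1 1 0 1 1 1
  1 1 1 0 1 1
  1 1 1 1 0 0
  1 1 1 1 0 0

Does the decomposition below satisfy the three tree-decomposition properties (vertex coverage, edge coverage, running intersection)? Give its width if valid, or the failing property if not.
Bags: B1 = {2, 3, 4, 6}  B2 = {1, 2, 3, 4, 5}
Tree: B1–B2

A tree decomposition must satisfy three properties: every vertex lies in some bag; for every edge, both endpoints lie together in some bag; and for every vertex, the bags containing it form a connected subtree. Here edge (1,6) lies in no bag, so the decomposition is invalid.

No — edge (1,6) lies in no bag.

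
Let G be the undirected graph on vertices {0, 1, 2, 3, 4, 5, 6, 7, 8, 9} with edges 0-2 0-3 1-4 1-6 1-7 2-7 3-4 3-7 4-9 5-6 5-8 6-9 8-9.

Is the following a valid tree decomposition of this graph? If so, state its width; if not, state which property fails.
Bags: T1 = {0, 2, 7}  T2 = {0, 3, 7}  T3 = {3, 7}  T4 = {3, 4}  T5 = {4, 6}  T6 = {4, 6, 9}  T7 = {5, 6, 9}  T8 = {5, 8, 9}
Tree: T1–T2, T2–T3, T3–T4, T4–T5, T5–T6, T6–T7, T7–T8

A tree decomposition must satisfy three properties: every vertex lies in some bag; for every edge, both endpoints lie together in some bag; and for every vertex, the bags containing it form a connected subtree. Here vertex 1 appears in no bag, so the decomposition is invalid.

No — vertex 1 appears in no bag.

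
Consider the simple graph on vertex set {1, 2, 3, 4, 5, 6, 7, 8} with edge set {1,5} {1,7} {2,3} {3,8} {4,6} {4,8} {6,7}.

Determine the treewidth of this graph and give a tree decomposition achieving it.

Treewidth 1.
Bags: B1 = {1, 5}  B2 = {1, 7}  B3 = {6, 7}  B4 = {4, 6}  B5 = {4, 8}  B6 = {3, 8}  B7 = {2, 3}
Tree: B1–B2, B2–B3, B3–B4, B4–B5, B5–B6, B6–B7

The largest bag has 2 vertices, giving width 1; this decomposition certifies tw(G) ≤ 1. G has an edge, so its treewidth is at least 1. Therefore the treewidth is 1.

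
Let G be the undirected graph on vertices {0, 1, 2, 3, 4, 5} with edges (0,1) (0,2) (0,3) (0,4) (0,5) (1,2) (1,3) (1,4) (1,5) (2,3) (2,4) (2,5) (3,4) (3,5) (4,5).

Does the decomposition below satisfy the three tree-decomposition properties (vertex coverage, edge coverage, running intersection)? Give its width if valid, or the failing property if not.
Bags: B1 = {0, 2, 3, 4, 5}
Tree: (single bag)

A tree decomposition must satisfy three properties: every vertex lies in some bag; for every edge, both endpoints lie together in some bag; and for every vertex, the bags containing it form a connected subtree. Here vertex 1 appears in no bag, so the decomposition is invalid.

No — vertex 1 appears in no bag.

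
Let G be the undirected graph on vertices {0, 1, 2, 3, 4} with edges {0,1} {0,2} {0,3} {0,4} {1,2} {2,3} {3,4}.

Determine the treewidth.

A width-2 tree decomposition is:
Bags: B1 = {0, 3, 4}  B2 = {0, 2, 3}  B3 = {0, 1, 2}
Tree: B1–B2, B2–B3
Every bag has size at most 3, so the width is 3 − 1 = 2 and tw(G) ≤ 2. Conversely, {0, 1, 2} is a clique of size 3, and the vertices of any clique must share a bag in every tree decomposition; so some bag has ≥ 3 vertices and tw(G) ≥ 2. Hence tw(G) = 2 exactly.

2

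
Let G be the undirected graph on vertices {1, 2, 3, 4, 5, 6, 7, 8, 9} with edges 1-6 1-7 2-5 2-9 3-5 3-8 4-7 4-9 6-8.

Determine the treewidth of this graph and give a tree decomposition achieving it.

Treewidth 2.
Bags: B1 = {1, 6, 8}  B2 = {1, 7, 8}  B3 = {4, 7, 8}  B4 = {4, 8, 9}  B5 = {2, 8, 9}  B6 = {2, 5, 8}  B7 = {3, 5, 8}
Tree: B1–B2, B2–B3, B3–B4, B4–B5, B5–B6, B6–B7

Every bag has size at most 3, so the width is 3 − 1 = 2 and tw(G) ≤ 2. For the lower bound, G contains the cycle 8–6–1–7–4–9–2–5–3–8, so G is not a forest; only forests have treewidth ≤ 1, hence tw(G) ≥ 2. The upper and lower bounds meet at 2, so that is the treewidth.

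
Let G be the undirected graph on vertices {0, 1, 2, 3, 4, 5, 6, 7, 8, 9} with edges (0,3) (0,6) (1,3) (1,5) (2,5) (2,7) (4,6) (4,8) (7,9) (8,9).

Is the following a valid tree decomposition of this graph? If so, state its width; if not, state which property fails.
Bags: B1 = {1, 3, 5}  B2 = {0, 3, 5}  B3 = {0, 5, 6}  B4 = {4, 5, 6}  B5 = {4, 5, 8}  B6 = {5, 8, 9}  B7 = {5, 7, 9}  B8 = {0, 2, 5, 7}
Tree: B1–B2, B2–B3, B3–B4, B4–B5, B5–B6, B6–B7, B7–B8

A tree decomposition must satisfy three properties: every vertex lies in some bag; for every edge, both endpoints lie together in some bag; and for every vertex, the bags containing it form a connected subtree. Here bags containing vertex 0 are not connected in the tree, so the decomposition is invalid.

No — bags containing vertex 0 are not connected in the tree.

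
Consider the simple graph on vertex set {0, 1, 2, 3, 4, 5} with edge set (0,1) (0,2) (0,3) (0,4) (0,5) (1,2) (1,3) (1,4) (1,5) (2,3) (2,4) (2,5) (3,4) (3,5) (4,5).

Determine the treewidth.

5

A width-5 tree decomposition is:
Bags: B1 = {0, 1, 2, 3, 4, 5}
Tree: (single bag)
With just one bag of size 6, the width is 6 − 1 = 5, so tw(G) ≤ 5. Conversely, {0, 1, 2, 3, 4, 5} is a clique of size 6, and the vertices of any clique must share a bag in every tree decomposition; so some bag has ≥ 6 vertices and tw(G) ≥ 5. The upper and lower bounds meet at 5, so that is the treewidth.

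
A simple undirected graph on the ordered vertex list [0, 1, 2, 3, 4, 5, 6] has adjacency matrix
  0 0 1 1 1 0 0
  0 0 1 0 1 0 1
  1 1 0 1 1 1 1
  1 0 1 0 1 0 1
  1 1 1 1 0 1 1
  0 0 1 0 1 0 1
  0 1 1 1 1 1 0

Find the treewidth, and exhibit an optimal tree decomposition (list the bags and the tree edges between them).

Each bag holds 4 vertices, so the decomposition has width 3, which upper-bounds the treewidth. Conversely, {0, 2, 3, 4} is a clique of size 4, and the vertices of any clique must share a bag in every tree decomposition; so some bag has ≥ 4 vertices and tw(G) ≥ 3. Hence tw(G) = 3 exactly.

Treewidth 3.
One optimal decomposition is:
Bags: B1 = {0, 2, 3, 4}  B2 = {2, 3, 4, 6}  B3 = {2, 4, 5, 6}  B4 = {1, 2, 4, 6}
Tree: B1–B2, B2–B3, B2–B4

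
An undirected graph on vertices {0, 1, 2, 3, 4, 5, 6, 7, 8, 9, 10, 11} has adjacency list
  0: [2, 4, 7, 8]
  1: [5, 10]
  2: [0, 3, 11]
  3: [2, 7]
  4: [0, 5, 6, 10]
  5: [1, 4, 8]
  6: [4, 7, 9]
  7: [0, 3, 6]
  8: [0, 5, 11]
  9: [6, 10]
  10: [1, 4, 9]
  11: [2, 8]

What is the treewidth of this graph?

A width-3 tree decomposition is:
Bags: B1 = {1, 6, 9, 10}  B2 = {1, 4, 6, 10}  B3 = {1, 4, 5, 6}  B4 = {4, 5, 6, 7}  B5 = {0, 4, 5, 7}  B6 = {0, 5, 7, 8}  B7 = {0, 3, 7, 8}  B8 = {0, 2, 3, 8}  B9 = {2, 3, 8, 11}
Tree: B1–B2, B2–B3, B3–B4, B4–B5, B5–B6, B6–B7, B7–B8, B8–B9
The largest bag has 4 vertices, giving width 3; this decomposition certifies tw(G) ≤ 3. For the lower bound: the 4 vertex sets {1,9,10}, {6}, {4}, {0,5,7,8} are disjoint, each induces a connected subgraph, and every pair is joined by at least one edge of G. Contracting each set to a single vertex therefore yields K_{4} as a minor, and since treewidth is minor-monotone, tw(G) ≥ tw(K_{4}) = 3. Hence tw(G) = 3 exactly.

3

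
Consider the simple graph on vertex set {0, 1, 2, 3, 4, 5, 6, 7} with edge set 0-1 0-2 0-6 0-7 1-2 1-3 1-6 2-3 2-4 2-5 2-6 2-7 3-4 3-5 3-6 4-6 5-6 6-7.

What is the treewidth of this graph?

3

A width-3 tree decomposition is:
Bags: B1 = {1, 2, 3, 6}  B2 = {0, 1, 2, 6}  B3 = {0, 2, 6, 7}  B4 = {2, 3, 5, 6}  B5 = {2, 3, 4, 6}
Tree: B1–B2, B2–B3, B1–B4, B4–B5
The largest bag has 4 vertices, giving width 3; this decomposition certifies tw(G) ≤ 3. On the other hand G contains the 4-clique {0, 1, 2, 6}. A clique must lie in a single bag of any decomposition, so no decomposition can have width below 3. The upper and lower bounds meet at 3, so that is the treewidth.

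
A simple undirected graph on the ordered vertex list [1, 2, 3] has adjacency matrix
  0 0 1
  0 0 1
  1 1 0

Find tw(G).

A width-1 tree decomposition is:
Bags: B1 = {2, 3}  B2 = {1, 3}
Tree: B1–B2
Each bag holds 2 vertices, so the decomposition has width 1, which upper-bounds the treewidth. Any graph with an edge has treewidth ≥ 1, and G has the edge 3–2. Therefore the treewidth is 1.

1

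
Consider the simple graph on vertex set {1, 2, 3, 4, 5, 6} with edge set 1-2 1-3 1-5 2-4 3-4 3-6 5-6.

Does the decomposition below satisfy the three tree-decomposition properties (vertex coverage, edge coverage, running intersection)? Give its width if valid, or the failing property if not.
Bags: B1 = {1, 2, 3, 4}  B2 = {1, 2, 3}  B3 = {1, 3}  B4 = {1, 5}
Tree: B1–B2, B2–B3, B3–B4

No — vertex 6 appears in no bag.

A tree decomposition must satisfy three properties: every vertex lies in some bag; for every edge, both endpoints lie together in some bag; and for every vertex, the bags containing it form a connected subtree. Here vertex 6 appears in no bag, so the decomposition is invalid.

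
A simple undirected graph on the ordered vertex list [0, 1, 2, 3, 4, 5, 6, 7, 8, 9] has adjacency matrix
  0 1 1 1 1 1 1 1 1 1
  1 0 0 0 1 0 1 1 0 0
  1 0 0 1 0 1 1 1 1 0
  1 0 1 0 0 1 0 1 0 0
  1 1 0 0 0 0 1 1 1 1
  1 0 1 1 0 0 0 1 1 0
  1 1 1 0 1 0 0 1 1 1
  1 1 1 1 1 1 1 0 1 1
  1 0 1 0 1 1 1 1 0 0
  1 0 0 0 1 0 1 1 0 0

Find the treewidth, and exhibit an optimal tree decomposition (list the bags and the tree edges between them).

Treewidth 4.
One such decomposition:
Bags: B1 = {0, 1, 4, 6, 7}  B2 = {0, 4, 6, 7, 8}  B3 = {0, 2, 6, 7, 8}  B4 = {0, 2, 5, 7, 8}  B5 = {0, 2, 3, 5, 7}  B6 = {0, 4, 6, 7, 9}
Tree: B1–B2, B2–B3, B3–B4, B4–B5, B1–B6

Every bag has size at most 5, so the width is 5 − 1 = 4 and tw(G) ≤ 4. Conversely, {0, 2, 3, 5, 7} is a clique of size 5, and the vertices of any clique must share a bag in every tree decomposition; so some bag has ≥ 5 vertices and tw(G) ≥ 4. The upper and lower bounds meet at 4, so that is the treewidth.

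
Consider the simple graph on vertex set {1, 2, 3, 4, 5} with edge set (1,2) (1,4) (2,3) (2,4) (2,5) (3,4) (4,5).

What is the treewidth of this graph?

A width-2 tree decomposition is:
Bags: B1 = {1, 2, 4}  B2 = {2, 3, 4}  B3 = {2, 4, 5}
Tree: B1–B2, B1–B3
Each bag holds 3 vertices, so the decomposition has width 2, which upper-bounds the treewidth. On the other hand G contains the 3-clique {1, 2, 4}. A clique must lie in a single bag of any decomposition, so no decomposition can have width below 2. The upper and lower bounds meet at 2, so that is the treewidth.

2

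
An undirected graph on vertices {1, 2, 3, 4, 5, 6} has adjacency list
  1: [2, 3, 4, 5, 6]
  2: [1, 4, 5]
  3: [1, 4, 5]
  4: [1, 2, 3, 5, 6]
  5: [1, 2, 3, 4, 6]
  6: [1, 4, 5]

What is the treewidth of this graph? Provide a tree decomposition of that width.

Treewidth 3.
Bags: B1 = {1, 3, 4, 5}  B2 = {1, 2, 4, 5}  B3 = {1, 4, 5, 6}
Tree: B1–B2, B1–B3

Every bag has size at most 4, so the width is 4 − 1 = 3 and tw(G) ≤ 3. For the lower bound, the 4 vertices {1, 2, 4, 5} are pairwise adjacent, and any tree decomposition puts a clique entirely inside one bag — forcing width ≥ 3. Therefore the treewidth is 3.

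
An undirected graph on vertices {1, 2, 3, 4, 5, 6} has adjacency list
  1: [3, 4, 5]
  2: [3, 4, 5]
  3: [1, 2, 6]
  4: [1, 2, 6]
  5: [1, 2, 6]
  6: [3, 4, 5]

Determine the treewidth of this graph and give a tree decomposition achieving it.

Treewidth 3.
Bags: B1 = {1, 2, 4, 6}  B2 = {1, 2, 3, 6}  B3 = {1, 2, 5, 6}
Tree: B1–B2, B2–B3

Every bag has size at most 4, so the width is 4 − 1 = 3 and tw(G) ≤ 3. For the lower bound: the 4 vertex sets {4,6}, {2,3}, {1}, {5} are disjoint, each induces a connected subgraph, and every pair is joined by at least one edge of G. Contracting each set to a single vertex therefore yields K_{4} as a minor, and since treewidth is minor-monotone, tw(G) ≥ tw(K_{4}) = 3. The upper and lower bounds meet at 3, so that is the treewidth.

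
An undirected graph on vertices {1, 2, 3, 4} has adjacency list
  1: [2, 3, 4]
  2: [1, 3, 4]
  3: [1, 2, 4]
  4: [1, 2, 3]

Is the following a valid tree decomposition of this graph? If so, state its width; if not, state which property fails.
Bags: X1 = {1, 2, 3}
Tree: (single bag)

A tree decomposition must satisfy three properties: every vertex lies in some bag; for every edge, both endpoints lie together in some bag; and for every vertex, the bags containing it form a connected subtree. Here vertex 4 appears in no bag, so the decomposition is invalid.

No — vertex 4 appears in no bag.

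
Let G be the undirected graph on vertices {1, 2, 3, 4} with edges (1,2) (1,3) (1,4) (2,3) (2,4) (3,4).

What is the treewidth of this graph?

3

A width-3 tree decomposition is:
Bags: B1 = {1, 2, 3, 4}
Tree: (single bag)
A single bag containing all 4 vertices is trivially a valid decomposition of width 3. Conversely, {1, 2, 3, 4} is a clique of size 4, and the vertices of any clique must share a bag in every tree decomposition; so some bag has ≥ 4 vertices and tw(G) ≥ 3. Combining the bounds, tw(G) = 3.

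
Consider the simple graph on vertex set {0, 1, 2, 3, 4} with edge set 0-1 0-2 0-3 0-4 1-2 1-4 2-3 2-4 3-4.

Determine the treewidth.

A width-3 tree decomposition is:
Bags: B1 = {0, 2, 3, 4}  B2 = {0, 1, 2, 4}
Tree: B1–B2
The largest bag has 4 vertices, giving width 3; this decomposition certifies tw(G) ≤ 3. For the lower bound, the 4 vertices {0, 1, 2, 4} are pairwise adjacent, and any tree decomposition puts a clique entirely inside one bag — forcing width ≥ 3. The upper and lower bounds meet at 3, so that is the treewidth.

3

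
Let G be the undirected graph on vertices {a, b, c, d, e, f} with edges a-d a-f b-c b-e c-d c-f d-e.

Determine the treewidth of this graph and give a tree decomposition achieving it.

Treewidth 2.
One optimal decomposition is:
Bags: B1 = {b, d, e}  B2 = {b, c, d}  B3 = {a, c, d}  B4 = {a, c, f}
Tree: B1–B2, B2–B3, B3–B4

Each bag holds 3 vertices, so the decomposition has width 2, which upper-bounds the treewidth. For the lower bound, G contains the cycle e–b–c–d–e, so G is not a forest; only forests have treewidth ≤ 1, hence tw(G) ≥ 2. Therefore the treewidth is 2.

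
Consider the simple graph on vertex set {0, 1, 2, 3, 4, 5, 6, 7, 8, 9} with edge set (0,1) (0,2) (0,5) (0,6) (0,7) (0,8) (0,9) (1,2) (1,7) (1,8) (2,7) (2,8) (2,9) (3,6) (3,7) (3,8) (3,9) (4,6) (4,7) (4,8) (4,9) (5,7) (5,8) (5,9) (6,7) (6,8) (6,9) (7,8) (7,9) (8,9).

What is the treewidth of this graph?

4

A width-4 tree decomposition is:
Bags: B1 = {3, 6, 7, 8, 9}  B2 = {0, 6, 7, 8, 9}  B3 = {0, 2, 7, 8, 9}  B4 = {4, 6, 7, 8, 9}  B5 = {0, 1, 2, 7, 8}  B6 = {0, 5, 7, 8, 9}
Tree: B1–B2, B2–B3, B1–B4, B3–B5, B3–B6
Every bag has size at most 5, so the width is 5 − 1 = 4 and tw(G) ≤ 4. On the other hand G contains the 5-clique {0, 1, 2, 7, 8}. A clique must lie in a single bag of any decomposition, so no decomposition can have width below 4. The upper and lower bounds meet at 4, so that is the treewidth.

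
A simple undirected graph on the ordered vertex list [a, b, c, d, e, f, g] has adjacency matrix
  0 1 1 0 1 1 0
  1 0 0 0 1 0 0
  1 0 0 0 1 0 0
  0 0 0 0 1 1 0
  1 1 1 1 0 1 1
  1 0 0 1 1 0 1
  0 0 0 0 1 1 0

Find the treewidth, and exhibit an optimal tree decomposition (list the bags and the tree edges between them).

Treewidth 2.
Bags: B1 = {e, f, g}  B2 = {d, e, f}  B3 = {a, e, f}  B4 = {a, b, e}  B5 = {a, c, e}
Tree: B1–B2, B2–B3, B3–B4, B4–B5

Each bag holds 3 vertices, so the decomposition has width 2, which upper-bounds the treewidth. Conversely, {a, c, e} is a clique of size 3, and the vertices of any clique must share a bag in every tree decomposition; so some bag has ≥ 3 vertices and tw(G) ≥ 2. The upper and lower bounds meet at 2, so that is the treewidth.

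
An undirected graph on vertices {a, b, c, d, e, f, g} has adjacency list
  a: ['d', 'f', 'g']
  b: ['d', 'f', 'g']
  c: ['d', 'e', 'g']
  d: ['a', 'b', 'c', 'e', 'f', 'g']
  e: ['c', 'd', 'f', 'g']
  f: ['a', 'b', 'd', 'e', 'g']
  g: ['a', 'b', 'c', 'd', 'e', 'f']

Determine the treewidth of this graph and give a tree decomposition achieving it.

Treewidth 3.
One such decomposition:
Bags: B1 = {b, d, f, g}  B2 = {d, e, f, g}  B3 = {a, d, f, g}  B4 = {c, d, e, g}
Tree: B1–B2, B2–B3, B2–B4

Each bag holds 4 vertices, so the decomposition has width 3, which upper-bounds the treewidth. Conversely, {c, d, e, g} is a clique of size 4, and the vertices of any clique must share a bag in every tree decomposition; so some bag has ≥ 4 vertices and tw(G) ≥ 3. Combining the bounds, tw(G) = 3.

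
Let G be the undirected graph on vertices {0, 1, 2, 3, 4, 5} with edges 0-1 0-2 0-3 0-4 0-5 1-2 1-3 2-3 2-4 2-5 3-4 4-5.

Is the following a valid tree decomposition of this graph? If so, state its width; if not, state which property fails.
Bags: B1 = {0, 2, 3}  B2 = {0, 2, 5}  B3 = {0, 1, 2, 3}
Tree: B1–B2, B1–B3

A tree decomposition must satisfy three properties: every vertex lies in some bag; for every edge, both endpoints lie together in some bag; and for every vertex, the bags containing it form a connected subtree. Here vertex 4 appears in no bag, so the decomposition is invalid.

No — vertex 4 appears in no bag.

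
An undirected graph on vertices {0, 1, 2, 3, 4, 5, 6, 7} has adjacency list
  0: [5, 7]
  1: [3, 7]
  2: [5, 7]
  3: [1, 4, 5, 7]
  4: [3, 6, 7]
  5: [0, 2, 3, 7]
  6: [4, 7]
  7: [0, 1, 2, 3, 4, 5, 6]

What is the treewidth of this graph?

A width-2 tree decomposition is:
Bags: B1 = {2, 5, 7}  B2 = {0, 5, 7}  B3 = {3, 5, 7}  B4 = {3, 4, 7}  B5 = {1, 3, 7}  B6 = {4, 6, 7}
Tree: B1–B2, B1–B3, B3–B4, B4–B5, B4–B6
The largest bag has 3 vertices, giving width 2; this decomposition certifies tw(G) ≤ 2. On the other hand G contains the 3-clique {0, 5, 7}. A clique must lie in a single bag of any decomposition, so no decomposition can have width below 2. Hence tw(G) = 2 exactly.

2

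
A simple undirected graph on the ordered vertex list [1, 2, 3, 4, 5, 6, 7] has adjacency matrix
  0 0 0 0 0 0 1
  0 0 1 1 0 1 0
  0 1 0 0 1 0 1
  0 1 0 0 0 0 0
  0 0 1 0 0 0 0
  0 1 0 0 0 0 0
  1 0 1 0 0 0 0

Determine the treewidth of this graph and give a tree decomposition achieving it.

Treewidth 1.
Bags: B1 = {2, 3}  B2 = {3, 7}  B3 = {2, 6}  B4 = {1, 7}  B5 = {3, 5}  B6 = {2, 4}
Tree: B1–B2, B1–B3, B2–B4, B2–B5, B3–B6

The largest bag has 2 vertices, giving width 1; this decomposition certifies tw(G) ≤ 1. Since G has at least one edge (e.g. 3–2), it is not an edgeless graph, so tw(G) ≥ 1. The upper and lower bounds meet at 1, so that is the treewidth.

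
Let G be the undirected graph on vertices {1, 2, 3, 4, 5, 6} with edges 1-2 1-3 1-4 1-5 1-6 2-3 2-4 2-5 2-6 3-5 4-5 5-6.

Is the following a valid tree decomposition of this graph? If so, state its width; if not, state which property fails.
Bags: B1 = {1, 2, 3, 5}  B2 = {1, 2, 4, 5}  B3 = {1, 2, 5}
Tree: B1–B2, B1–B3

A tree decomposition must satisfy three properties: every vertex lies in some bag; for every edge, both endpoints lie together in some bag; and for every vertex, the bags containing it form a connected subtree. Here vertex 6 appears in no bag, so the decomposition is invalid.

No — vertex 6 appears in no bag.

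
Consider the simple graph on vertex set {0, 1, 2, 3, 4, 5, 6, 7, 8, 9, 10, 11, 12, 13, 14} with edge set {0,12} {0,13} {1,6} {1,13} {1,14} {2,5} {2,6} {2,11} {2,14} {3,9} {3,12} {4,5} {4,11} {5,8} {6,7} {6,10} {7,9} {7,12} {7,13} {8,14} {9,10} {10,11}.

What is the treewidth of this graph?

A width-3 tree decomposition is:
Bags: B1 = {4, 5, 8, 11}  B2 = {2, 5, 8, 11}  B3 = {2, 8, 11, 14}  B4 = {2, 10, 11, 14}  B5 = {2, 6, 10, 14}  B6 = {1, 6, 10, 14}  B7 = {1, 6, 9, 10}  B8 = {1, 6, 7, 9}  B9 = {1, 7, 9, 13}  B10 = {3, 7, 9, 13}  B11 = {3, 7, 12, 13}  B12 = {0, 3, 12, 13}
Tree: B1–B2, B2–B3, B3–B4, B4–B5, B5–B6, B6–B7, B7–B8, B8–B9, B9–B10, B10–B11, B11–B12
The largest bag has 4 vertices, giving width 3; this decomposition certifies tw(G) ≤ 3. For the lower bound: the 4 vertex sets {4,5,8}, {11}, {2}, {1,6,10,14} are disjoint, each induces a connected subgraph, and every pair is joined by at least one edge of G. Contracting each set to a single vertex therefore yields K_{4} as a minor, and since treewidth is minor-monotone, tw(G) ≥ tw(K_{4}) = 3. The upper and lower bounds meet at 3, so that is the treewidth.

3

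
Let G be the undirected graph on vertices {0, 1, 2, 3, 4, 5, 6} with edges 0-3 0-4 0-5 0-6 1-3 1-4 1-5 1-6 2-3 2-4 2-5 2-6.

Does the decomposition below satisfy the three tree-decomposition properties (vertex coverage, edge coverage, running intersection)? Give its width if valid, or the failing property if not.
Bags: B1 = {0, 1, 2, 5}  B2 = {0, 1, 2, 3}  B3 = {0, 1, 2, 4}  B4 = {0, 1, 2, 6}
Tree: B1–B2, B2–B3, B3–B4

Yes; width 3.

Vertex coverage: the bags together contain {0, 1, 2, 3, 4, 5, 6}, the full vertex set. Edge coverage: each edge of G has both endpoints in at least one bag. Running intersection: for every vertex, the bags containing it form a connected subtree. All three properties hold, so this is a valid tree decomposition of width max|bag| − 1 = 3, and hence tw(G) ≤ 3.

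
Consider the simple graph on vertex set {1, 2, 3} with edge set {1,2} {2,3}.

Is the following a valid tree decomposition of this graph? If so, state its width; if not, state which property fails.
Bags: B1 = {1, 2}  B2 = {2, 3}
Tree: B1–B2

Yes; width 1.

Every vertex of G appears in some bag (union = {1, 2, 3}); every edge is covered by a bag; and for each vertex v the set of bags containing v is connected in the bag tree. The decomposition is therefore valid. The largest bag has 2 vertices, so the width is 1.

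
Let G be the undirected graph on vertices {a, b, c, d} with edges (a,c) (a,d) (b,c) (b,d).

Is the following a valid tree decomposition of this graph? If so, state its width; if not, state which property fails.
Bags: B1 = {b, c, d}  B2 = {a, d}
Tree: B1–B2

No — edge (c,a) lies in no bag.

A tree decomposition must satisfy three properties: every vertex lies in some bag; for every edge, both endpoints lie together in some bag; and for every vertex, the bags containing it form a connected subtree. Here edge (c,a) lies in no bag, so the decomposition is invalid.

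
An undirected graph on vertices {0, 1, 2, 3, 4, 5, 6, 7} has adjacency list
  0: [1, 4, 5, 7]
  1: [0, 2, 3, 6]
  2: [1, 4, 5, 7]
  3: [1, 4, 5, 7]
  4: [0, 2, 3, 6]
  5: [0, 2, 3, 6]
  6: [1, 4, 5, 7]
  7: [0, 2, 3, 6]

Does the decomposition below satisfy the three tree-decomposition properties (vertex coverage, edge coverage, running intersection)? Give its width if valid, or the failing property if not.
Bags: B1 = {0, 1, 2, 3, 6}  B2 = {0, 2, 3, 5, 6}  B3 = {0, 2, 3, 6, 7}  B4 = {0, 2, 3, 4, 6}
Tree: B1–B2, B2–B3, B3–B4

Yes; width 4.

Every vertex of G appears in some bag (union = {0, 1, 2, 3, 4, 5, 6, 7}); every edge is covered by a bag; and for each vertex v the set of bags containing v is connected in the bag tree. The decomposition is therefore valid. The largest bag has 5 vertices, so the width is 4.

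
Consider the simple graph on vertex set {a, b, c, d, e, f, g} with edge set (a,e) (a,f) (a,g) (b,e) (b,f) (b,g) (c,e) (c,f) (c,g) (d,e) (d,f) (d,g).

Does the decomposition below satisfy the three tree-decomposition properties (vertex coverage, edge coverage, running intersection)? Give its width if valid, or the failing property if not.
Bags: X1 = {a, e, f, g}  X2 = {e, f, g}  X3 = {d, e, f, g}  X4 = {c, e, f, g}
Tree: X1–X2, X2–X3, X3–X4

A tree decomposition must satisfy three properties: every vertex lies in some bag; for every edge, both endpoints lie together in some bag; and for every vertex, the bags containing it form a connected subtree. Here vertex b appears in no bag, so the decomposition is invalid.

No — vertex b appears in no bag.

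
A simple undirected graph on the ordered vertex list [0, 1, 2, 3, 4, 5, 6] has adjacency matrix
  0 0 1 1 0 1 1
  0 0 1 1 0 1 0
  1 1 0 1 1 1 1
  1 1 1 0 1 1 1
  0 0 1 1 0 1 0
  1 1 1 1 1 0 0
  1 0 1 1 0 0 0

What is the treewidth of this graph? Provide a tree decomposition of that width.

Treewidth 3.
One such decomposition:
Bags: B1 = {0, 2, 3, 5}  B2 = {0, 2, 3, 6}  B3 = {2, 3, 4, 5}  B4 = {1, 2, 3, 5}
Tree: B1–B2, B1–B3, B3–B4

The largest bag has 4 vertices, giving width 3; this decomposition certifies tw(G) ≤ 3. For the lower bound, the 4 vertices {0, 2, 3, 5} are pairwise adjacent, and any tree decomposition puts a clique entirely inside one bag — forcing width ≥ 3. The upper and lower bounds meet at 3, so that is the treewidth.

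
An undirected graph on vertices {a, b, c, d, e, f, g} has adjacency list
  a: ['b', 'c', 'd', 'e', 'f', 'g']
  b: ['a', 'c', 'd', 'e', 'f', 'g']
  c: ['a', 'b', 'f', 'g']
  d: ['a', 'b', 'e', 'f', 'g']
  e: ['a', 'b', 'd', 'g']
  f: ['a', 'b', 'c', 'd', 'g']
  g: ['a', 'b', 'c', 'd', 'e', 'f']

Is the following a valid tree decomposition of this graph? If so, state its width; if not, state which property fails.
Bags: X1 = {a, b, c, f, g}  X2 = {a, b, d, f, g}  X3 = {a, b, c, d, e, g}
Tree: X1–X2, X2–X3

A tree decomposition must satisfy three properties: every vertex lies in some bag; for every edge, both endpoints lie together in some bag; and for every vertex, the bags containing it form a connected subtree. Here bags containing vertex c are not connected in the tree, so the decomposition is invalid.

No — bags containing vertex c are not connected in the tree.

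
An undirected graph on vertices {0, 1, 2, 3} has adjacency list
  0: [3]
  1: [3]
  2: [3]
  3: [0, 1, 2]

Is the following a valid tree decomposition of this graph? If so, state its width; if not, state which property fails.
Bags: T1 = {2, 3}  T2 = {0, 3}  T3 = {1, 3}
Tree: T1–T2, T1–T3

Checking the three conditions: (i) the bags cover all of {0, 1, 2, 3}; (ii) for each edge, some bag contains both endpoints; (iii) the bags containing any fixed vertex form a subtree. All hold, so the decomposition is valid with width 2 − 1 = 1.

Yes; width 1.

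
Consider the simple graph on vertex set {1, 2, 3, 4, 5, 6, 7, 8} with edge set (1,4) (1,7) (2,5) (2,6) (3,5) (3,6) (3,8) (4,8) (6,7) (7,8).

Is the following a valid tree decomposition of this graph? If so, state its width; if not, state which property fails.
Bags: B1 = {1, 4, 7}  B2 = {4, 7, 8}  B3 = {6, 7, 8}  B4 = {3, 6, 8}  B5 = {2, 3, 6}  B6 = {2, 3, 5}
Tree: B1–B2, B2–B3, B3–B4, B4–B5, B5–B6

Vertex coverage: the bags together contain {1, 2, 3, 4, 5, 6, 7, 8}, the full vertex set. Edge coverage: each edge of G has both endpoints in at least one bag. Running intersection: for every vertex, the bags containing it form a connected subtree. All three properties hold, so this is a valid tree decomposition of width max|bag| − 1 = 2, and hence tw(G) ≤ 2.

Yes; width 2.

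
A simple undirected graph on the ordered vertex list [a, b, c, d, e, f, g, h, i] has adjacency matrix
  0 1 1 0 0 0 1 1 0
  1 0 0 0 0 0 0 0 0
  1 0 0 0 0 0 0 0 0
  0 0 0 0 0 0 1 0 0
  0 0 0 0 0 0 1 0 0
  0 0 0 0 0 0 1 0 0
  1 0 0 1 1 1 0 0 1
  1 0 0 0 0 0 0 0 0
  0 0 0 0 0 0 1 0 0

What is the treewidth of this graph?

A width-1 tree decomposition is:
Bags: B1 = {a, b}  B2 = {a, g}  B3 = {g, i}  B4 = {f, g}  B5 = {a, c}  B6 = {d, g}  B7 = {e, g}  B8 = {a, h}
Tree: B1–B2, B2–B3, B3–B4, B1–B5, B3–B6, B3–B7, B2–B8
Every bag has size at most 2, so the width is 2 − 1 = 1 and tw(G) ≤ 1. G has an edge, so its treewidth is at least 1. Combining the bounds, tw(G) = 1.

1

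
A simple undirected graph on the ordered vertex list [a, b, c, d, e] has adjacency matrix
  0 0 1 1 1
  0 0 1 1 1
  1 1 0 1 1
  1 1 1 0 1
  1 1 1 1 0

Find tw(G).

3

A width-3 tree decomposition is:
Bags: B1 = {b, c, d, e}  B2 = {a, c, d, e}
Tree: B1–B2
The largest bag has 4 vertices, giving width 3; this decomposition certifies tw(G) ≤ 3. On the other hand G contains the 4-clique {a, c, d, e}. A clique must lie in a single bag of any decomposition, so no decomposition can have width below 3. Therefore the treewidth is 3.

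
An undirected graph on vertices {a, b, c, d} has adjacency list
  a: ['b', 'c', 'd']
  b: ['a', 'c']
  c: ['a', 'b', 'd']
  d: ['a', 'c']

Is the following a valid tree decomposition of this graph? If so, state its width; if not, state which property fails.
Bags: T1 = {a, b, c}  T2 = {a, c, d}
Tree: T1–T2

Yes; width 2.

Every vertex of G appears in some bag (union = {a, b, c, d}); every edge is covered by a bag; and for each vertex v the set of bags containing v is connected in the bag tree. The decomposition is therefore valid. The largest bag has 3 vertices, so the width is 2.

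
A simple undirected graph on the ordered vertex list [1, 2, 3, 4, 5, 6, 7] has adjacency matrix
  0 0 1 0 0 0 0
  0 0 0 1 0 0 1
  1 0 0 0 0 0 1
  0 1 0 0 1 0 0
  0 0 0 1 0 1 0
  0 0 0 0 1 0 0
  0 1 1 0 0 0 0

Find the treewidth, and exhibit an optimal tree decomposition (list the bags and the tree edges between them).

Every bag has size at most 2, so the width is 2 − 1 = 1 and tw(G) ≤ 1. Since G has at least one edge (e.g. 6–5), it is not an edgeless graph, so tw(G) ≥ 1. Hence tw(G) = 1 exactly.

Treewidth 1.
Bags: B1 = {5, 6}  B2 = {4, 5}  B3 = {2, 4}  B4 = {2, 7}  B5 = {3, 7}  B6 = {1, 3}
Tree: B1–B2, B2–B3, B3–B4, B4–B5, B5–B6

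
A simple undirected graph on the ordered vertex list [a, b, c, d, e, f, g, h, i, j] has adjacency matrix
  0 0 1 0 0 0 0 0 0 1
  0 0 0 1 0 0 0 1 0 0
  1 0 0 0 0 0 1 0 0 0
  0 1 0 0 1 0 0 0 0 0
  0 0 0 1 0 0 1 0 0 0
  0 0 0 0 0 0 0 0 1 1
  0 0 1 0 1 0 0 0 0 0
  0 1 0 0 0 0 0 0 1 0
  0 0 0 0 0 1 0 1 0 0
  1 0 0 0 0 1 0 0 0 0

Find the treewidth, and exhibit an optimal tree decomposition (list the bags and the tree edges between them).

The largest bag has 3 vertices, giving width 2; this decomposition certifies tw(G) ≤ 2. The edges e–g–c–a–j–f–i–h–b–d–e form a cycle, so G is not a tree and its treewidth is at least 2. Therefore the treewidth is 2.

Treewidth 2.
One such decomposition:
Bags: B1 = {c, e, g}  B2 = {a, c, e}  B3 = {a, e, j}  B4 = {e, f, j}  B5 = {e, f, i}  B6 = {e, h, i}  B7 = {b, e, h}  B8 = {b, d, e}
Tree: B1–B2, B2–B3, B3–B4, B4–B5, B5–B6, B6–B7, B7–B8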